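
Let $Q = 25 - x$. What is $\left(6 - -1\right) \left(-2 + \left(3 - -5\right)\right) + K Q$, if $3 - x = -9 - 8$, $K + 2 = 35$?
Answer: $207$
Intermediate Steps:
$K = 33$ ($K = -2 + 35 = 33$)
$x = 20$ ($x = 3 - \left(-9 - 8\right) = 3 - -17 = 3 + 17 = 20$)
$Q = 5$ ($Q = 25 - 20 = 5$)
$\left(6 - -1\right) \left(-2 + \left(3 - -5\right)\right) + K Q = \left(6 - -1\right) \left(-2 + \left(3 - -5\right)\right) + 33 \cdot 5 = \left(6 + 1\right) \left(-2 + \left(3 + 5\right)\right) + 165 = 7 \left(-2 + 8\right) + 165 = 7 \cdot 6 + 165 = 42 + 165 = 207$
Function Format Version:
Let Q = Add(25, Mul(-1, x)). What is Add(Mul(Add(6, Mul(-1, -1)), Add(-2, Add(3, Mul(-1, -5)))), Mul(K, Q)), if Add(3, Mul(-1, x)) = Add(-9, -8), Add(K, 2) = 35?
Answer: 207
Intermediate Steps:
K = 33 (K = Add(-2, 35) = 33)
x = 20 (x = Add(3, Mul(-1, Add(-9, -8))) = Add(3, Mul(-1, -17)) = Add(3, 17) = 20)
Q = 5 (Q = Add(25, Mul(-1, 20)) = Add(25, -20) = 5)
Add(Mul(Add(6, Mul(-1, -1)), Add(-2, Add(3, Mul(-1, -5)))), Mul(K, Q)) = Add(Mul(Add(6, Mul(-1, -1)), Add(-2, Add(3, Mul(-1, -5)))), Mul(33, 5)) = Add(Mul(Add(6, 1), Add(-2, Add(3, 5))), 165) = Add(Mul(7, Add(-2, 8)), 165) = Add(Mul(7, 6), 165) = Add(42, 165) = 207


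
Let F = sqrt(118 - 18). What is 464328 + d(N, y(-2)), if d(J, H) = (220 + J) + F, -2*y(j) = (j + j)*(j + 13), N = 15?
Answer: 464573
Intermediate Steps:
F = 10 (F = sqrt(100) = 10)
y(j) = -j*(13 + j) (y(j) = -(j + j)*(j + 13)/2 = -2*j*(13 + j)/2 = -j*(13 + j))
d(J, H) = 230 + J (d(J, H) = (220 + J) + 10 = 230 + J)
464328 + d(N, y(-2)) = 464328 + (230 + 15) = 464328 + 245 = 464573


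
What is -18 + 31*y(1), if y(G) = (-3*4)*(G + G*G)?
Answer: -762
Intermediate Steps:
y(G) = -12*G - 12*G² (y(G) = -12*(G + G²) = -12*G - 12*G²)
-18 + 31*y(1) = -18 + 31*(-12*1*(1 + 1)) = -18 + 31*(-12*1*2) = -18 + 31*(-24) = -18 - 744 = -762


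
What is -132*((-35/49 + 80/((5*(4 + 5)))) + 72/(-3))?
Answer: 63580/21 ≈ 3027.6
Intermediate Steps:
-132*((-35/49 + 80/((5*(4 + 5)))) + 72/(-3)) = -132*((-35*1/49 + 80/((5*9))) + 72*(-⅓)) = -132*((-5/7 + 80/45) - 24) = -132*((-5/7 + 80*(1/45)) - 24) = -132*((-5/7 + 16/9) - 24) = -132*(67/63 - 24) = -132*(-1445/63) = 63580/21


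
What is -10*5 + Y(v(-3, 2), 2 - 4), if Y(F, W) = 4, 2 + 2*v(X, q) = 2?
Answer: -46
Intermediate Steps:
v(X, q) = 0 (v(X, q) = -1 + (1/2)*2 = -1 + 1 = 0)
-10*5 + Y(v(-3, 2), 2 - 4) = -10*5 + 4 = -50 + 4 = -46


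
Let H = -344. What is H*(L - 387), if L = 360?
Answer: 9288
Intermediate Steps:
H*(L - 387) = -344*(360 - 387) = -344*(-27) = 9288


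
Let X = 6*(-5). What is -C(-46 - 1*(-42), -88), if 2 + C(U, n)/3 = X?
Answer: 96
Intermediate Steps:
X = -30
C(U, n) = -96 (C(U, n) = -6 + 3*(-30) = -6 - 90 = -96)
-C(-46 - 1*(-42), -88) = -1*(-96) = 96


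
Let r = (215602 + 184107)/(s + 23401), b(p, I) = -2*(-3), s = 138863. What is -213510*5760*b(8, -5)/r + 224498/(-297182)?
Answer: -177912571776392669941/59393160019 ≈ -2.9955e+9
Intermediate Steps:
b(p, I) = 6
r = 399709/162264 (r = (215602 + 184107)/(138863 + 23401) = 399709/162264 ≈ 2.4633)
-213510*5760*b(8, -5)/r + 224498/(-297182) = -213510/(399709/(162264*(((72*80)*6)))) + 224498/(-297182) = -213510/(399709/(162264*((5760*6)))) + 224498*(-1/297182) = -213510/((399709/162264)/34560) - 112249/148591 = -213510/((399709/162264)*(1/34560)) - 112249/148591 = -213510/399709/5607843840 - 112249/148591 = -213510*5607843840/399709 - 112249/148591 = -1197330738278400/399709 - 112249/148591 = -177912571776392669941/59393160019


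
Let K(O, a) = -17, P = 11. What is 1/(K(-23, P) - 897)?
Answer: -1/914 ≈ -0.0010941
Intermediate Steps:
1/(K(-23, P) - 897) = 1/(-17 - 897) = 1/(-914) = -1/914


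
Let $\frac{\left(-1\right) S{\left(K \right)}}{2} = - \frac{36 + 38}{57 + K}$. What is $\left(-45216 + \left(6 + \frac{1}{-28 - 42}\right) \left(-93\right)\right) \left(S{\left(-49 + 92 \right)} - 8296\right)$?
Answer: $\frac{664409092581}{1750} \approx 3.7966 \cdot 10^{8}$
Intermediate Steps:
$S{\left(K \right)} = \frac{148}{57 + K}$ ($S{\left(K \right)} = - 2 \left(- \frac{36 + 38}{57 + K}\right) = - 2 \left(- \frac{74}{57 + K}\right) = \frac{148}{57 + K}$)
$\left(-45216 + \left(6 + \frac{1}{-28 - 42}\right) \left(-93\right)\right) \left(S{\left(-49 + 92 \right)} - 8296\right) = \left(-45216 + \left(6 + \frac{1}{-28 - 42}\right) \left(-93\right)\right) \left(\frac{148}{57 + \left(-49 + 92\right)} - 8296\right) = \left(-45216 + \left(6 + \frac{1}{-70}\right) \left(-93\right)\right) \left(\frac{148}{57 + 43} - 8296\right) = \left(-45216 + \left(6 - \frac{1}{70}\right) \left(-93\right)\right) \left(\frac{148}{100} - 8296\right) = \left(-45216 + \frac{419}{70} \left(-93\right)\right) \left(148 \cdot \frac{1}{100} - 8296\right) = \left(-45216 - \frac{38967}{70}\right) \left(\frac{37}{25} - 8296\right) = \left(- \frac{3204087}{70}\right) \left(- \frac{207363}{25}\right) = \frac{664409092581}{1750}$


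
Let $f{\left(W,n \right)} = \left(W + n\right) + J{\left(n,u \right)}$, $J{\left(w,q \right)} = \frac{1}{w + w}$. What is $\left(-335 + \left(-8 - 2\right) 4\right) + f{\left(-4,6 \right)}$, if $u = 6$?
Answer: $- \frac{4475}{12} \approx -372.92$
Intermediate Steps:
$J{\left(w,q \right)} = \frac{1}{2 w}$
$f{\left(W,n \right)} = W + n + \frac{1}{2 n}$ ($f{\left(W,n \right)} = \left(W + n\right) + \frac{1}{2 n} = W + n + \frac{1}{2 n}$)
$\left(-335 + \left(-8 - 2\right) 4\right) + f{\left(-4,6 \right)} = \left(-335 + \left(-8 - 2\right) 4\right) + \left(-4 + 6 + \frac{1}{2 \cdot 6}\right) = \left(-335 - 40\right) + \left(-4 + 6 + \frac{1}{2} \cdot \frac{1}{6}\right) = \left(-335 - 40\right) + \left(-4 + 6 + \frac{1}{12}\right) = -375 + \frac{25}{12} = - \frac{4475}{12}$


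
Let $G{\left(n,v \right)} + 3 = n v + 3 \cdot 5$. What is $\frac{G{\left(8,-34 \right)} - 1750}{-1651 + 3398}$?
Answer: $- \frac{2010}{1747} \approx -1.1505$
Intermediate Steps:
$G{\left(n,v \right)} = 12 + n v$ ($G{\left(n,v \right)} = -3 + \left(n v + 3 \cdot 5\right) = -3 + \left(n v + 15\right) = -3 + \left(15 + n v\right) = 12 + n v$)
$\frac{G{\left(8,-34 \right)} - 1750}{-1651 + 3398} = \frac{\left(12 + 8 \left(-34\right)\right) - 1750}{-1651 + 3398} = \frac{\left(12 - 272\right) - 1750}{1747} = \left(-260 - 1750\right) \frac{1}{1747} = \left(-2010\right) \frac{1}{1747} = - \frac{2010}{1747}$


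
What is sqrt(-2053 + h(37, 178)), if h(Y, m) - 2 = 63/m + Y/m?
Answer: I*sqrt(16241521)/89 ≈ 45.282*I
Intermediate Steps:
h(Y, m) = 2 + 63/m + Y/m (h(Y, m) = 2 + (63/m + Y/m) = 2 + 63/m + Y/m)
sqrt(-2053 + h(37, 178)) = sqrt(-2053 + (63 + 37 + 2*178)/178) = sqrt(-2053 + (63 + 37 + 356)/178) = sqrt(-2053 + (1/178)*456) = sqrt(-2053 + 228/89) = sqrt(-182489/89) = I*sqrt(16241521)/89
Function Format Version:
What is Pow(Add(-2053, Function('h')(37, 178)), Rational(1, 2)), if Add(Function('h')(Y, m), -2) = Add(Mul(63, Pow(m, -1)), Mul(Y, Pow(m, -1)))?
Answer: Mul(Rational(1, 89), I, Pow(16241521, Rational(1, 2))) ≈ Mul(45.282, I)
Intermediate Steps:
Function('h')(Y, m) = Add(2, Mul(63, Pow(m, -1)), Mul(Y, Pow(m, -1))) (Function('h')(Y, m) = Add(2, Add(Mul(63, Pow(m, -1)), Mul(Y, Pow(m, -1)))) = Add(2, Mul(63, Pow(m, -1)), Mul(Y, Pow(m, -1))))
Pow(Add(-2053, Function('h')(37, 178)), Rational(1, 2)) = Pow(Add(-2053, Mul(Pow(178, -1), Add(63, 37, Mul(2, 178)))), Rational(1, 2)) = Pow(Add(-2053, Mul(Rational(1, 178), Add(63, 37, 356))), Rational(1, 2)) = Pow(Add(-2053, Mul(Rational(1, 178), 456)), Rational(1, 2)) = Pow(Add(-2053, Rational(228, 89)), Rational(1, 2)) = Pow(Rational(-182489, 89), Rational(1, 2)) = Mul(Rational(1, 89), I, Pow(16241521, Rational(1, 2)))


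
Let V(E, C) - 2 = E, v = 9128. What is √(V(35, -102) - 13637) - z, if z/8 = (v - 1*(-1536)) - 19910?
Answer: 73968 + 20*I*√34 ≈ 73968.0 + 116.62*I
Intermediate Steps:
V(E, C) = 2 + E
z = -73968 (z = 8*((9128 - 1*(-1536)) - 19910) = 8*((9128 + 1536) - 19910) = 8*(10664 - 19910) = 8*(-9246) = -73968)
√(V(35, -102) - 13637) - z = √((2 + 35) - 13637) - 1*(-73968) = √(37 - 13637) + 73968 = √(-13600) + 73968 = 20*I*√34 + 73968 = 73968 + 20*I*√34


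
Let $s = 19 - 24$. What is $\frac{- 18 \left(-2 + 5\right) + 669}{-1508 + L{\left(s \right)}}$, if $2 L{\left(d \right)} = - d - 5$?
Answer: $- \frac{615}{1508} \approx -0.40782$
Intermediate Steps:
$s = -5$
$L{\left(d \right)} = - \frac{5}{2} - \frac{d}{2}$ ($L{\left(d \right)} = \frac{- d - 5}{2} = \frac{-5 - d}{2} = - \frac{5}{2} - \frac{d}{2}$)
$\frac{- 18 \left(-2 + 5\right) + 669}{-1508 + L{\left(s \right)}} = \frac{- 18 \left(-2 + 5\right) + 669}{-1508 - 0} = \frac{\left(-18\right) 3 + 669}{-1508 + \left(- \frac{5}{2} + \frac{5}{2}\right)} = \frac{-54 + 669}{-1508 + 0} = \frac{615}{-1508} = 615 \left(- \frac{1}{1508}\right) = - \frac{615}{1508}$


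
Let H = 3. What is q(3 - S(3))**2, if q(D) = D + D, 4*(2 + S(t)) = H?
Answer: 289/4 ≈ 72.250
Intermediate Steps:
S(t) = -5/4 (S(t) = -2 + (1/4)*3 = -2 + 3/4 = -5/4)
q(D) = 2*D
q(3 - S(3))**2 = (2*(3 - 1*(-5/4)))**2 = (2*(3 + 5/4))**2 = (2*(17/4))**2 = (17/2)**2 = 289/4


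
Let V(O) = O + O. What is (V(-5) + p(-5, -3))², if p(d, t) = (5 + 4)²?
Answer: 5041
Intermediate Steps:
V(O) = 2*O
p(d, t) = 81 (p(d, t) = 9² = 81)
(V(-5) + p(-5, -3))² = (2*(-5) + 81)² = (-10 + 81)² = 71² = 5041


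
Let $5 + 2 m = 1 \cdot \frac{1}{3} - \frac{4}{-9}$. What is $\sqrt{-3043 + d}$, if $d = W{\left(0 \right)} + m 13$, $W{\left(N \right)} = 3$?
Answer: $\frac{i \sqrt{27607}}{3} \approx 55.385 i$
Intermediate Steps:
$m = - \frac{19}{9}$ ($m = - \frac{5}{2} + \frac{1 \cdot \frac{1}{3} - \frac{4}{-9}}{2} = - \frac{5}{2} + \frac{1 \cdot \frac{1}{3} - - \frac{4}{9}}{2} = - \frac{5}{2} + \frac{\frac{1}{3} + \frac{4}{9}}{2} = - \frac{5}{2} + \frac{1}{2} \cdot \frac{7}{9} = - \frac{5}{2} + \frac{7}{18} = - \frac{19}{9} \approx -2.1111$)
$d = - \frac{220}{9}$ ($d = 3 - \frac{247}{9} = - \frac{220}{9} \approx -24.444$)
$\sqrt{-3043 + d} = \sqrt{-3043 - \frac{220}{9}} = \sqrt{- \frac{27607}{9}} = \frac{i \sqrt{27607}}{3}$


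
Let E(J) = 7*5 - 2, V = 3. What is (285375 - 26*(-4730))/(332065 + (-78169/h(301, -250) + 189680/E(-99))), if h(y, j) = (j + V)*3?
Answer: 256038585/211874818 ≈ 1.2084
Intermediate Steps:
h(y, j) = 9 + 3*j (h(y, j) = (j + 3)*3 = (3 + j)*3 = 9 + 3*j)
E(J) = 33 (E(J) = 35 - 2 = 33)
(285375 - 26*(-4730))/(332065 + (-78169/h(301, -250) + 189680/E(-99))) = (285375 - 26*(-4730))/(332065 + (-78169/(9 + 3*(-250)) + 189680/33)) = (285375 + 122980)/(332065 + (-78169/(9 - 750) + 189680*(1/33))) = 408355/(332065 + (-78169/(-741) + 189680/33)) = 408355/(332065 + (-78169*(-1/741) + 189680/33)) = 408355/(332065 + (6013/57 + 189680/33)) = 408355/(332065 + 3670063/627) = 408355/(211874818/627) = 408355*(627/211874818) = 256038585/211874818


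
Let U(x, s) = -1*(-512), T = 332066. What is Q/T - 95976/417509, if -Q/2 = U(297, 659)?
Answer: -16148947816/69320271797 ≈ -0.23296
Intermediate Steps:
U(x, s) = 512
Q = -1024 (Q = -2*512 = -1024)
Q/T - 95976/417509 = -1024/332066 - 95976/417509 = -1024*1/332066 - 95976*1/417509 = -512/166033 - 95976/417509 = -16148947816/69320271797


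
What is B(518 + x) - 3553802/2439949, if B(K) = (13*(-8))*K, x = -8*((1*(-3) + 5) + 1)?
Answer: -125358373626/2439949 ≈ -51377.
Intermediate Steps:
x = -24 (x = -8*((-3 + 5) + 1) = -8*(2 + 1) = -8*3 = -24)
B(K) = -104*K
B(518 + x) - 3553802/2439949 = -104*(518 - 24) - 3553802/2439949 = -104*494 - 3553802/2439949 = -51376 - 1*3553802/2439949 = -51376 - 3553802/2439949 = -125358373626/2439949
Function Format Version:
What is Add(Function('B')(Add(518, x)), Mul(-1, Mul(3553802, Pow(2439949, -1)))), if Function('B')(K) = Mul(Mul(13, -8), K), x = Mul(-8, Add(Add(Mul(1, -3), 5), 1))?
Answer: Rational(-125358373626, 2439949) ≈ -51377.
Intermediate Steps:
x = -24 (x = Mul(-8, Add(Add(-3, 5), 1)) = Mul(-8, Add(2, 1)) = Mul(-8, 3) = -24)
Function('B')(K) = Mul(-104, K)
Add(Function('B')(Add(518, x)), Mul(-1, Mul(3553802, Pow(2439949, -1)))) = Add(Mul(-104, Add(518, -24)), Mul(-1, Mul(3553802, Pow(2439949, -1)))) = Add(Mul(-104, 494), Mul(-1, Mul(3553802, Rational(1, 2439949)))) = Add(-51376, Mul(-1, Rational(3553802, 2439949))) = Add(-51376, Rational(-3553802, 2439949)) = Rational(-125358373626, 2439949)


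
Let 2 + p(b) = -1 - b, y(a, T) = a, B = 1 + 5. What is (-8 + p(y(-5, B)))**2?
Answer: 36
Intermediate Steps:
B = 6
p(b) = -3 - b (p(b) = -2 + (-1 - b) = -3 - b)
(-8 + p(y(-5, B)))**2 = (-8 + (-3 - 1*(-5)))**2 = (-8 + (-3 + 5))**2 = (-8 + 2)**2 = (-6)**2 = 36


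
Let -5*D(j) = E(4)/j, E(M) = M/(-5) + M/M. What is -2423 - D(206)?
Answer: -12478449/5150 ≈ -2423.0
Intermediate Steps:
E(M) = 1 - M/5 (E(M) = M*(-⅕) + 1 = -M/5 + 1 = 1 - M/5)
D(j) = -1/(25*j) (D(j) = -(1 - ⅕*4)/(5*j) = -(1 - ⅘)/(5*j) = -1/(25*j))
-2423 - D(206) = -2423 - (-1)/(25*206) = -2423 - 1*(-1/5150) = -2423 + 1/5150 = -12478449/5150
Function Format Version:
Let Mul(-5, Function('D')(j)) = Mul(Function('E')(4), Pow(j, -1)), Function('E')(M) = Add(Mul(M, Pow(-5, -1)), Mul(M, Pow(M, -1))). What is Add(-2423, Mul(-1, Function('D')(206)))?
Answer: Rational(-12478449, 5150) ≈ -2423.0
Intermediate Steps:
Function('E')(M) = Add(1, Mul(Rational(-1, 5), M)) (Function('E')(M) = Add(Mul(M, Rational(-1, 5)), 1) = Add(Mul(Rational(-1, 5), M), 1) = Add(1, Mul(Rational(-1, 5), M)))
Function('D')(j) = Mul(Rational(-1, 25), Pow(j, -1)) (Function('D')(j) = Mul(Rational(-1, 5), Mul(Add(1, Mul(Rational(-1, 5), 4)), Pow(j, -1))) = Mul(Rational(-1, 5), Mul(Add(1, Rational(-4, 5)), Pow(j, -1))) = Mul(Rational(-1, 5), Mul(Rational(1, 5), Pow(j, -1))) = Mul(Rational(-1, 25), Pow(j, -1)))
Add(-2423, Mul(-1, Function('D')(206))) = Add(-2423, Mul(-1, Mul(Rational(-1, 25), Pow(206, -1)))) = Add(-2423, Mul(-1, Mul(Rational(-1, 25), Rational(1, 206)))) = Add(-2423, Mul(-1, Rational(-1, 5150))) = Add(-2423, Rational(1, 5150)) = Rational(-12478449, 5150)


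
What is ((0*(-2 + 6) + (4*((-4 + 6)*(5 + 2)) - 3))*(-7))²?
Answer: 137641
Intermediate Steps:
((0*(-2 + 6) + (4*((-4 + 6)*(5 + 2)) - 3))*(-7))² = ((0*4 + (4*(2*7) - 3))*(-7))² = ((0 + (4*14 - 3))*(-7))² = ((0 + (56 - 3))*(-7))² = ((0 + 53)*(-7))² = (53*(-7))² = (-371)² = 137641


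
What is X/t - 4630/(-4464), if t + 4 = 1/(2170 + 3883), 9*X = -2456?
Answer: 120737359/1743192 ≈ 69.262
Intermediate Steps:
X = -2456/9 (X = (⅑)*(-2456) = -2456/9 ≈ -272.89)
t = -24211/6053 (t = -4 + 1/(2170 + 3883) = -4 + 1/6053 = -24211/6053 ≈ -3.9998)
X/t - 4630/(-4464) = -2456/(9*(-24211/6053)) - 4630/(-4464) = -2456/9*(-6053/24211) - 4630*(-1/4464) = 14866168/217899 + 2315/2232 = 120737359/1743192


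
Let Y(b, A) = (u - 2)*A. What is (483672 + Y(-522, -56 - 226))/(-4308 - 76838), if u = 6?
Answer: -241272/40573 ≈ -5.9466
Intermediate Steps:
Y(b, A) = 4*A (Y(b, A) = (6 - 2)*A = 4*A)
(483672 + Y(-522, -56 - 226))/(-4308 - 76838) = (483672 + 4*(-56 - 226))/(-4308 - 76838) = (483672 + 4*(-282))/(-81146) = (483672 - 1128)*(-1/81146) = 482544*(-1/81146) = -241272/40573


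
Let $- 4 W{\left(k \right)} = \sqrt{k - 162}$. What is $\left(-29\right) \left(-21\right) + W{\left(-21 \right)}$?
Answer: $609 - \frac{i \sqrt{183}}{4} \approx 609.0 - 3.3819 i$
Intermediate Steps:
$W{\left(k \right)} = - \frac{\sqrt{-162 + k}}{4}$ ($W{\left(k \right)} = - \frac{\sqrt{k - 162}}{4} = - \frac{\sqrt{-162 + k}}{4}$)
$\left(-29\right) \left(-21\right) + W{\left(-21 \right)} = \left(-29\right) \left(-21\right) - \frac{\sqrt{-162 - 21}}{4} = 609 - \frac{\sqrt{-183}}{4} = 609 - \frac{i \sqrt{183}}{4}$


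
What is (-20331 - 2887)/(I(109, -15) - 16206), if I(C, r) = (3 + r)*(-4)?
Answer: 11609/8079 ≈ 1.4369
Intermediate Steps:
I(C, r) = -12 - 4*r
(-20331 - 2887)/(I(109, -15) - 16206) = (-20331 - 2887)/((-12 - 4*(-15)) - 16206) = -23218/((-12 + 60) - 16206) = -23218/(48 - 16206) = -23218/(-16158) = -23218*(-1/16158) = 11609/8079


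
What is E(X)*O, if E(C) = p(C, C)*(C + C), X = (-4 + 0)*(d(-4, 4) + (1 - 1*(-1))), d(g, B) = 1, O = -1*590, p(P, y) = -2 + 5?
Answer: 42480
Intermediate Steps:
p(P, y) = 3
O = -590
X = -12 (X = (-4 + 0)*(1 + (1 - 1*(-1))) = -4*(1 + (1 + 1)) = -4*(1 + 2) = -4*3 = -12)
E(C) = 6*C (E(C) = 3*(C + C) = 3*(2*C) = 6*C)
E(X)*O = (6*(-12))*(-590) = -72*(-590) = 42480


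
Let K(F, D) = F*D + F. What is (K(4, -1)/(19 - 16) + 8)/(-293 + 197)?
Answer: -1/12 ≈ -0.083333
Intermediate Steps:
K(F, D) = F + D*F (K(F, D) = D*F + F = F + D*F)
(K(4, -1)/(19 - 16) + 8)/(-293 + 197) = ((4*(1 - 1))/(19 - 16) + 8)/(-293 + 197) = ((4*0)/3 + 8)/(-96) = ((⅓)*0 + 8)*(-1/96) = (0 + 8)*(-1/96) = 8*(-1/96) = -1/12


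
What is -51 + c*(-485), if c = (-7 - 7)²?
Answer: -95111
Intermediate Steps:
c = 196 (c = (-14)² = 196)
-51 + c*(-485) = -51 + 196*(-485) = -51 - 95060 = -95111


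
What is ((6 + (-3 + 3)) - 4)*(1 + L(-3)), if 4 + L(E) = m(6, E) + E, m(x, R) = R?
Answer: -18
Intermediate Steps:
L(E) = -4 + 2*E (L(E) = -4 + (E + E) = -4 + 2*E)
((6 + (-3 + 3)) - 4)*(1 + L(-3)) = ((6 + (-3 + 3)) - 4)*(1 + (-4 + 2*(-3))) = ((6 + 0) - 4)*(1 + (-4 - 6)) = (6 - 4)*(1 - 10) = 2*(-9) = -18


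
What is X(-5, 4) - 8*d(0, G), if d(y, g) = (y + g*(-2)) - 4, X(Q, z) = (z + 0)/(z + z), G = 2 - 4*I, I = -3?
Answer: 513/2 ≈ 256.50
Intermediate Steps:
G = 14 (G = 2 - 4*(-3) = 2 + 12 = 14)
X(Q, z) = ½ (X(Q, z) = z/((2*z)) = z*(1/(2*z)) = ½)
d(y, g) = -4 + y - 2*g (d(y, g) = (y - 2*g) - 4 = -4 + y - 2*g)
X(-5, 4) - 8*d(0, G) = ½ - 8*(-4 + 0 - 2*14) = ½ - 8*(-4 + 0 - 28) = ½ - 8*(-32) = ½ + 256 = 513/2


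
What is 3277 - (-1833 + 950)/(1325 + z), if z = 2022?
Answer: 10969002/3347 ≈ 3277.3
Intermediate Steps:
3277 - (-1833 + 950)/(1325 + z) = 3277 - (-1833 + 950)/(1325 + 2022) = 3277 - (-883)/3347 = 3277 - 1*(-883/3347) = 3277 + 883/3347 = 10969002/3347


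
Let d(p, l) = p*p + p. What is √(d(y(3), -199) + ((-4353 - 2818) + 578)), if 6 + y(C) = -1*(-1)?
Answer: I*√6573 ≈ 81.074*I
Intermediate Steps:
y(C) = -5 (y(C) = -6 - 1*(-1) = -6 + 1 = -5)
d(p, l) = p + p² (d(p, l) = p² + p = p + p²)
√(d(y(3), -199) + ((-4353 - 2818) + 578)) = √(-5*(1 - 5) + ((-4353 - 2818) + 578)) = √(-5*(-4) + (-7171 + 578)) = √(20 - 6593) = √(-6573) = I*√6573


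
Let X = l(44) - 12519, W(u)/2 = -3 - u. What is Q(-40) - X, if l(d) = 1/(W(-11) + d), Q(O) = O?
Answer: 748739/60 ≈ 12479.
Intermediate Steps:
W(u) = -6 - 2*u (W(u) = 2*(-3 - u) = -6 - 2*u)
l(d) = 1/(16 + d) (l(d) = 1/((-6 - 2*(-11)) + d) = 1/((-6 + 22) + d) = 1/(16 + d))
X = -751139/60 (X = 1/(16 + 44) - 12519 = 1/60 - 12519 = -751139/60 ≈ -12519.)
Q(-40) - X = -40 - 1*(-751139/60) = -40 + 751139/60 = 748739/60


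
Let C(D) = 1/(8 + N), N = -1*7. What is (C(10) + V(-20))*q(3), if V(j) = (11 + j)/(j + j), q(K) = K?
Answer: 147/40 ≈ 3.6750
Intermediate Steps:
N = -7
C(D) = 1 (C(D) = 1/(8 - 7) = 1/1 = 1)
V(j) = (11 + j)/(2*j) (V(j) = (11 + j)/((2*j)) = (11 + j)*(1/(2*j)) = (11 + j)/(2*j))
(C(10) + V(-20))*q(3) = (1 + (1/2)*(11 - 20)/(-20))*3 = (1 + (1/2)*(-1/20)*(-9))*3 = (1 + 9/40)*3 = (49/40)*3 = 147/40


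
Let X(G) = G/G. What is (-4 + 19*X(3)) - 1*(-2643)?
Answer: 2658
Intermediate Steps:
X(G) = 1
(-4 + 19*X(3)) - 1*(-2643) = (-4 + 19*1) - 1*(-2643) = (-4 + 19) + 2643 = 15 + 2643 = 2658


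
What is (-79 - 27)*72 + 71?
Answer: -7561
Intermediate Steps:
(-79 - 27)*72 + 71 = -106*72 + 71 = -7632 + 71 = -7561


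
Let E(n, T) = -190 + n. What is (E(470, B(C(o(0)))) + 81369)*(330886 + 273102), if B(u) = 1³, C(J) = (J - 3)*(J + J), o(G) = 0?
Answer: 49315016212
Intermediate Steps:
C(J) = 2*J*(-3 + J) (C(J) = (-3 + J)*(2*J) = 2*J*(-3 + J))
B(u) = 1
(E(470, B(C(o(0)))) + 81369)*(330886 + 273102) = ((-190 + 470) + 81369)*(330886 + 273102) = (280 + 81369)*603988 = 81649*603988 = 49315016212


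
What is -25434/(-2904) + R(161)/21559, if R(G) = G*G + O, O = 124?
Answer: 103994381/10434556 ≈ 9.9663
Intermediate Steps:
R(G) = 124 + G² (R(G) = G*G + 124 = G² + 124 = 124 + G²)
-25434/(-2904) + R(161)/21559 = -25434/(-2904) + (124 + 161²)/21559 = -25434*(-1/2904) + (124 + 25921)*(1/21559) = 4239/484 + 26045*(1/21559) = 4239/484 + 26045/21559 = 103994381/10434556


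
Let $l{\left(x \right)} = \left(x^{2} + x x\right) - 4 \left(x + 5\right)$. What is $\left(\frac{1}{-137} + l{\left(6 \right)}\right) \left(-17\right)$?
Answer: $- \frac{65195}{137} \approx -475.88$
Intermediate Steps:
$l{\left(x \right)} = -20 - 4 x + 2 x^{2}$ ($l{\left(x \right)} = \left(x^{2} + x^{2}\right) - 4 \left(5 + x\right) = 2 x^{2} - \left(20 + 4 x\right) = -20 - 4 x + 2 x^{2}$)
$\left(\frac{1}{-137} + l{\left(6 \right)}\right) \left(-17\right) = \left(\frac{1}{-137} - \left(44 - 72\right)\right) \left(-17\right) = \left(- \frac{1}{137} - -28\right) \left(-17\right) = \left(- \frac{1}{137} + 28\right) \left(-17\right) = \frac{3835}{137} \left(-17\right) = - \frac{65195}{137}$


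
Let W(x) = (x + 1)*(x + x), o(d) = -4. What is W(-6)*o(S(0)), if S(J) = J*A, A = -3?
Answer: -240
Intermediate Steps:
S(J) = -3*J (S(J) = J*(-3) = -3*J)
W(x) = 2*x*(1 + x) (W(x) = (1 + x)*(2*x) = 2*x*(1 + x))
W(-6)*o(S(0)) = (2*(-6)*(1 - 6))*(-4) = (2*(-6)*(-5))*(-4) = 60*(-4) = -240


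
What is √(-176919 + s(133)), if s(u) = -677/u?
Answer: 2*I*√782402558/133 ≈ 420.62*I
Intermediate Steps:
√(-176919 + s(133)) = √(-176919 - 677/133) = √(-23530904/133) = 2*I*√782402558/133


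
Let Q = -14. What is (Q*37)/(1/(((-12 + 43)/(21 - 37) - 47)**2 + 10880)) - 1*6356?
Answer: -880991139/128 ≈ -6.8827e+6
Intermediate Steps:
(Q*37)/(1/(((-12 + 43)/(21 - 37) - 47)**2 + 10880)) - 1*6356 = (-14*37)/(1/(((-12 + 43)/(21 - 37) - 47)**2 + 10880)) - 1*6356 = -(5635840 + 518*(31/(-16) - 47)**2) - 6356 = -(5635840 + 518*(31*(-1/16) - 47)**2) - 6356 = -(5635840 + 518*(-31/16 - 47)**2) - 6356 = -518/(1/((-783/16)**2 + 10880)) - 6356 = -518/(1/(613089/256 + 10880)) - 6356 = -518/(1/(3398369/256)) - 6356 = -518/256/3398369 - 6356 = -518*3398369/256 - 6356 = -880177571/128 - 6356 = -880991139/128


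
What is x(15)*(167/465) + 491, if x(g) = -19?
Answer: 225142/465 ≈ 484.18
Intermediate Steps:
x(15)*(167/465) + 491 = -3173/465 + 491 = 225142/465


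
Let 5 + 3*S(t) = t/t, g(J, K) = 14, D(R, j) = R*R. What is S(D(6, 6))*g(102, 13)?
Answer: -56/3 ≈ -18.667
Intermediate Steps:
D(R, j) = R²
S(t) = -4/3 (S(t) = -5/3 + (t/t)/3 = -5/3 + (⅓)*1 = -5/3 + ⅓ = -4/3)
S(D(6, 6))*g(102, 13) = -4/3*14 = -56/3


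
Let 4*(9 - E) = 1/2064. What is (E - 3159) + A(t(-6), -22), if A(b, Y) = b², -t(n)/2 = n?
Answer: -24817537/8256 ≈ -3006.0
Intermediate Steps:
t(n) = -2*n
E = 74303/8256 (E = 9 - ¼/2064 = 9 - ¼*1/2064 = 9 - 1/8256 = 74303/8256 ≈ 8.9999)
(E - 3159) + A(t(-6), -22) = (74303/8256 - 3159) + (-2*(-6))² = -26006401/8256 + 12² = -26006401/8256 + 144 = -24817537/8256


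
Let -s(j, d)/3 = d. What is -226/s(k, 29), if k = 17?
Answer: 226/87 ≈ 2.5977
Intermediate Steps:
s(j, d) = -3*d
-226/s(k, 29) = -226/((-3*29)) = -226/(-87) = -226*(-1/87) = 226/87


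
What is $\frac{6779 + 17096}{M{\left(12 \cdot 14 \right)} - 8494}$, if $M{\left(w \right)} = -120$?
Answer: $- \frac{23875}{8614} \approx -2.7717$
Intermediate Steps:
$\frac{6779 + 17096}{M{\left(12 \cdot 14 \right)} - 8494} = \frac{6779 + 17096}{-120 - 8494} = \frac{23875}{-8614} = 23875 \left(- \frac{1}{8614}\right) = - \frac{23875}{8614}$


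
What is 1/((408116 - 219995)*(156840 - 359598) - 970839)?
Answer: -1/38144008557 ≈ -2.6216e-11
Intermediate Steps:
1/((408116 - 219995)*(156840 - 359598) - 970839) = 1/(188121*(-202758) - 970839) = 1/(-38143037718 - 970839) = 1/(-38144008557) = -1/38144008557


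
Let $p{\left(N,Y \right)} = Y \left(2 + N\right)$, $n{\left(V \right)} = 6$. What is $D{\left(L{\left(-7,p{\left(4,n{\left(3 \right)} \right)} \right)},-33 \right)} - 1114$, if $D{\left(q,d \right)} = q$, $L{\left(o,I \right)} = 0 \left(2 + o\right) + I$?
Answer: $-1078$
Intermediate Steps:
$L{\left(o,I \right)} = I$ ($L{\left(o,I \right)} = 0 + I = I$)
$D{\left(L{\left(-7,p{\left(4,n{\left(3 \right)} \right)} \right)},-33 \right)} - 1114 = 6 \left(2 + 4\right) - 1114 = 6 \cdot 6 - 1114 = 36 - 1114 = -1078$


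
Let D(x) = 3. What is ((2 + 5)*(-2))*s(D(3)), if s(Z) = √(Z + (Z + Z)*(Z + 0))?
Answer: -14*√21 ≈ -64.156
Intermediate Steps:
s(Z) = √(Z + 2*Z²) (s(Z) = √(Z + (2*Z)*Z) = √(Z + 2*Z²))
((2 + 5)*(-2))*s(D(3)) = ((2 + 5)*(-2))*√(3*(1 + 2*3)) = (7*(-2))*√(3*(1 + 6)) = -14*√21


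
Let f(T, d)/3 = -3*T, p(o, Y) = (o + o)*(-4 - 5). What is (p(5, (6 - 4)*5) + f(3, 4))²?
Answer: 13689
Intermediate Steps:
p(o, Y) = -18*o (p(o, Y) = (2*o)*(-9) = -18*o)
f(T, d) = -9*T (f(T, d) = 3*(-3*T) = -9*T)
(p(5, (6 - 4)*5) + f(3, 4))² = (-18*5 - 9*3)² = (-90 - 27)² = (-117)² = 13689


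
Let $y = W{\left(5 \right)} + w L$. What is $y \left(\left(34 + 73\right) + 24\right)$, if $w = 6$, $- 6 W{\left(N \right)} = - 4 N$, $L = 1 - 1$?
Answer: $\frac{1310}{3} \approx 436.67$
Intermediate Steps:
$L = 0$ ($L = 1 - 1 = 0$)
$W{\left(N \right)} = \frac{2 N}{3}$ ($W{\left(N \right)} = - \frac{\left(-4\right) N}{6} = \frac{2 N}{3}$)
$y = \frac{10}{3}$ ($y = \frac{2}{3} \cdot 5 + 6 \cdot 0 = \frac{10}{3} + 0 = \frac{10}{3} \approx 3.3333$)
$y \left(\left(34 + 73\right) + 24\right) = \frac{10 \left(\left(34 + 73\right) + 24\right)}{3} = \frac{10 \left(107 + 24\right)}{3} = \frac{10}{3} \cdot 131 = \frac{1310}{3}$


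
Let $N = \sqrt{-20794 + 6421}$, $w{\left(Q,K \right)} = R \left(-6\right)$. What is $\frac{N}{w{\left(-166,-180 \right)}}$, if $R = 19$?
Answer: $- \frac{i \sqrt{1597}}{38} \approx - 1.0516 i$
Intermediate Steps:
$w{\left(Q,K \right)} = -114$ ($w{\left(Q,K \right)} = 19 \left(-6\right) = -114$)
$N = 3 i \sqrt{1597}$ ($N = \sqrt{-14373} = 3 i \sqrt{1597} \approx 119.89 i$)
$\frac{N}{w{\left(-166,-180 \right)}} = \frac{3 i \sqrt{1597}}{-114} = 3 i \sqrt{1597} \left(- \frac{1}{114}\right) = - \frac{i \sqrt{1597}}{38}$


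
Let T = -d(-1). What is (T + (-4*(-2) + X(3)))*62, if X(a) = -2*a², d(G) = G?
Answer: -558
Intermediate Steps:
T = 1 (T = -1*(-1) = 1)
(T + (-4*(-2) + X(3)))*62 = (1 + (-4*(-2) - 2*3²))*62 = (1 + (8 - 2*9))*62 = (1 + (8 - 18))*62 = (1 - 10)*62 = -9*62 = -558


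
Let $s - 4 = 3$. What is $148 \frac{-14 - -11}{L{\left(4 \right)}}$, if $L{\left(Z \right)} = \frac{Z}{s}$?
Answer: $-777$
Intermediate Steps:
$s = 7$ ($s = 4 + 3 = 7$)
$L{\left(Z \right)} = \frac{Z}{7}$
$148 \frac{-14 - -11}{L{\left(4 \right)}} = 148 \frac{-14 - -11}{\frac{1}{7} \cdot 4} = 148 \frac{-14 + 11}{\frac{4}{7}} = 148 \left(\left(-3\right) \frac{7}{4}\right) = 148 \left(- \frac{21}{4}\right) = -777$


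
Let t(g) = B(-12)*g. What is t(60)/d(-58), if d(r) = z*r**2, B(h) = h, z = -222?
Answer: 30/31117 ≈ 0.00096410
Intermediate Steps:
d(r) = -222*r**2
t(g) = -12*g
t(60)/d(-58) = (-12*60)/((-222*(-58)**2)) = -720/((-222*3364)) = -720/(-746808) = -720*(-1/746808) = 30/31117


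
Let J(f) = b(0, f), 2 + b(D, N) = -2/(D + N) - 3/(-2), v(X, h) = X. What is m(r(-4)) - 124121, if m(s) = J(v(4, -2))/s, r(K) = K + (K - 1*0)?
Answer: -992967/8 ≈ -1.2412e+5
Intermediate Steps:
b(D, N) = -½ - 2/(D + N) (b(D, N) = -2 + (-2/(D + N) - 3/(-2)) = -2 + (-2/(D + N) - 3*(-½)) = -2 + (-2/(D + N) + 3/2) = -2 + (3/2 - 2/(D + N)) = -½ - 2/(D + N))
J(f) = (-4 - f)/(2*f) (J(f) = (-4 - 1*0 - f)/(2*(0 + f)) = (-4 + 0 - f)/(2*f) = (-4 - f)/(2*f))
r(K) = 2*K (r(K) = K + (K + 0) = K + K = 2*K)
m(s) = -1/s (m(s) = ((½)*(-4 - 1*4)/4)/s = ((½)*(¼)*(-4 - 4))/s = ((½)*(¼)*(-8))/s = -1/s)
m(r(-4)) - 124121 = -1/(2*(-4)) - 124121 = -1/(-8) - 124121 = -1*(-⅛) - 124121 = ⅛ - 124121 = -992967/8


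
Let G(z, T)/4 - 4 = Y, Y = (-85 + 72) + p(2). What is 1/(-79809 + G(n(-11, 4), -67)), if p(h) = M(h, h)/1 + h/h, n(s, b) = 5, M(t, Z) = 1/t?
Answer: -1/79839 ≈ -1.2525e-5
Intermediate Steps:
p(h) = 1 + 1/h (p(h) = 1/(h*1) + h/h = 1/h + 1 = 1 + 1/h)
Y = -23/2 (Y = (-85 + 72) + (1 + 2)/2 = -13 + (½)*3 = -13 + 3/2 = -23/2 ≈ -11.500)
G(z, T) = -30 (G(z, T) = 16 + 4*(-23/2) = 16 - 46 = -30)
1/(-79809 + G(n(-11, 4), -67)) = 1/(-79809 - 30) = 1/(-79839) = -1/79839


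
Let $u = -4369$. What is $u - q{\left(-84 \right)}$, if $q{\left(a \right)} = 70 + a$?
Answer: $-4355$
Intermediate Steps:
$u - q{\left(-84 \right)} = -4369 - \left(70 - 84\right) = -4369 - -14 = -4369 + 14 = -4355$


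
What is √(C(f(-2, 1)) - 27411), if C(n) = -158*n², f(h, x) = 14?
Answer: I*√58379 ≈ 241.62*I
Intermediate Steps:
√(C(f(-2, 1)) - 27411) = √(-158*14² - 27411) = √(-158*196 - 27411) = √(-30968 - 27411) = √(-58379) = I*√58379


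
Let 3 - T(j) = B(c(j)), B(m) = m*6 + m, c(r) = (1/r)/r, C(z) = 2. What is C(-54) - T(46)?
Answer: -2109/2116 ≈ -0.99669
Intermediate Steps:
c(r) = r⁻² (c(r) = 1/(r*r) = r⁻²)
B(m) = 7*m (B(m) = 6*m + m = 7*m)
T(j) = 3 - 7/j²
C(-54) - T(46) = 2 - (3 - 7/46²) = 2 - (3 - 7*1/2116) = 2 - (3 - 7/2116) = 2 - 1*6341/2116 = 2 - 6341/2116 = -2109/2116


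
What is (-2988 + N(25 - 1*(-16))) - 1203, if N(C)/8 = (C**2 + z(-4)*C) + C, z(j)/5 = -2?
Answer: 6305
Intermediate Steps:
z(j) = -10 (z(j) = 5*(-2) = -10)
N(C) = -72*C + 8*C**2 (N(C) = 8*((C**2 - 10*C) + C) = 8*(C**2 - 9*C) = -72*C + 8*C**2)
(-2988 + N(25 - 1*(-16))) - 1203 = (-2988 + 8*(25 - 1*(-16))*(-9 + (25 - 1*(-16)))) - 1203 = (-2988 + 8*(25 + 16)*(-9 + (25 + 16))) - 1203 = (-2988 + 8*41*(-9 + 41)) - 1203 = (-2988 + 8*41*32) - 1203 = (-2988 + 10496) - 1203 = 7508 - 1203 = 6305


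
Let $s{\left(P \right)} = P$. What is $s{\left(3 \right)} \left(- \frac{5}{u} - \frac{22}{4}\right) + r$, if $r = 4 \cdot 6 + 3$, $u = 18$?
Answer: $\frac{29}{3} \approx 9.6667$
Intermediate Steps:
$r = 27$ ($r = 24 + 3 = 27$)
$s{\left(3 \right)} \left(- \frac{5}{u} - \frac{22}{4}\right) + r = 3 \left(- \frac{5}{18} - \frac{22}{4}\right) + 27 = 3 \left(\left(-5\right) \frac{1}{18} - \frac{11}{2}\right) + 27 = 3 \left(- \frac{5}{18} - \frac{11}{2}\right) + 27 = 3 \left(- \frac{52}{9}\right) + 27 = - \frac{52}{3} + 27 = \frac{29}{3}$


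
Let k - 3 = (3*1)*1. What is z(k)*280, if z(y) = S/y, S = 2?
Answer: 280/3 ≈ 93.333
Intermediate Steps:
k = 6 (k = 3 + (3*1)*1 = 3 + 3*1 = 3 + 3 = 6)
z(y) = 2/y
z(k)*280 = (2/6)*280 = (2*(⅙))*280 = (⅓)*280 = 280/3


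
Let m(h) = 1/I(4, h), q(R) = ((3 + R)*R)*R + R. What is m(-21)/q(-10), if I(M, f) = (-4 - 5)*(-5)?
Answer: -1/31950 ≈ -3.1299e-5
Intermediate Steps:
q(R) = R + R²*(3 + R) (q(R) = (R*(3 + R))*R + R = R²*(3 + R) + R = R + R²*(3 + R))
I(M, f) = 45 (I(M, f) = -9*(-5) = 45)
m(h) = 1/45
m(-21)/q(-10) = 1/(45*((-10*(1 + (-10)² + 3*(-10))))) = 1/(45*((-10*(1 + 100 - 30)))) = 1/(45*((-10*71))) = (1/45)/(-710) = (1/45)*(-1/710) = -1/31950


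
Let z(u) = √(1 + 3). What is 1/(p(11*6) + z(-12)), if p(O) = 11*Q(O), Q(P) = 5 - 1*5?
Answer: ½ ≈ 0.50000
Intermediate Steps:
Q(P) = 0 (Q(P) = 5 - 5 = 0)
p(O) = 0 (p(O) = 11*0 = 0)
z(u) = 2 (z(u) = √4 = 2)
1/(p(11*6) + z(-12)) = 1/(0 + 2) = 1/2 = ½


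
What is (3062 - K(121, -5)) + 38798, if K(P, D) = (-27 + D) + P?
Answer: 41771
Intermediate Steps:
K(P, D) = -27 + D + P
(3062 - K(121, -5)) + 38798 = (3062 - (-27 - 5 + 121)) + 38798 = (3062 - 1*89) + 38798 = (3062 - 89) + 38798 = 2973 + 38798 = 41771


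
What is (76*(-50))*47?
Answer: -178600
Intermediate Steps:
(76*(-50))*47 = -3800*47 = -178600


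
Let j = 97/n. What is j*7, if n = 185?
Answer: 679/185 ≈ 3.6703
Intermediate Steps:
j = 97/185 ≈ 0.52432
j*7 = (97/185)*7 = 679/185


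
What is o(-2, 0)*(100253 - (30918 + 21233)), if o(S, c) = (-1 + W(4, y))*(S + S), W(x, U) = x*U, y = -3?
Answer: 2501304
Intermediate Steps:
W(x, U) = U*x
o(S, c) = -26*S (o(S, c) = (-1 - 3*4)*(S + S) = (-1 - 12)*(2*S) = -26*S)
o(-2, 0)*(100253 - (30918 + 21233)) = (-26*(-2))*(100253 - (30918 + 21233)) = 52*(100253 - 1*52151) = 52*(100253 - 52151) = 52*48102 = 2501304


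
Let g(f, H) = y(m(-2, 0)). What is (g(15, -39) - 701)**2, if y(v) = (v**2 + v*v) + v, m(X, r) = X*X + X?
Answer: 477481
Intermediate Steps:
m(X, r) = X + X**2 (m(X, r) = X**2 + X = X + X**2)
y(v) = v + 2*v**2 (y(v) = (v**2 + v**2) + v = 2*v**2 + v = v + 2*v**2)
g(f, H) = 10 (g(f, H) = (-2*(1 - 2))*(1 + 2*(-2*(1 - 2))) = (-2*(-1))*(1 + 2*(-2*(-1))) = 2*(1 + 2*2) = 2*(1 + 4) = 2*5 = 10)
(g(15, -39) - 701)**2 = (10 - 701)**2 = (-691)**2 = 477481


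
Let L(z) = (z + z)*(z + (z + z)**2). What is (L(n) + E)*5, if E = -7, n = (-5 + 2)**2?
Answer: 29935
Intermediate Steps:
n = 9 (n = (-3)**2 = 9)
L(z) = 2*z*(z + 4*z**2) (L(z) = (2*z)*(z + (2*z)**2) = (2*z)*(z + 4*z**2) = 2*z*(z + 4*z**2))
(L(n) + E)*5 = (9**2*(2 + 8*9) - 7)*5 = (81*(2 + 72) - 7)*5 = (81*74 - 7)*5 = (5994 - 7)*5 = 5987*5 = 29935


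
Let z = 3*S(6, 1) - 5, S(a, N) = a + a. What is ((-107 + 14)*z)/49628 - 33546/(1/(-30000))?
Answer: 49944626637117/49628 ≈ 1.0064e+9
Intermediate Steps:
S(a, N) = 2*a
z = 31 (z = 3*(2*6) - 5 = 3*12 - 5 = 36 - 5 = 31)
((-107 + 14)*z)/49628 - 33546/(1/(-30000)) = ((-107 + 14)*31)/49628 - 33546/(1/(-30000)) = -93*31*(1/49628) - 33546/(-1/30000) = -2883*1/49628 - 33546*(-30000) = -2883/49628 + 1006380000 = 49944626637117/49628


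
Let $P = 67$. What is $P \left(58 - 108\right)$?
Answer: $-3350$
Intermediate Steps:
$P \left(58 - 108\right) = 67 \left(58 - 108\right) = 67 \left(-50\right) = -3350$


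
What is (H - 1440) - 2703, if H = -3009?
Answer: -7152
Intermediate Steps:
(H - 1440) - 2703 = (-3009 - 1440) - 2703 = -4449 - 2703 = -7152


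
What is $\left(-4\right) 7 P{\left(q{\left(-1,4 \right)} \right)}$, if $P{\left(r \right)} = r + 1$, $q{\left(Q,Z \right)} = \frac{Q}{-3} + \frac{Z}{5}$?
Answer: $- \frac{896}{15} \approx -59.733$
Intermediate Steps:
$q{\left(Q,Z \right)} = - \frac{Q}{3} + \frac{Z}{5}$ ($q{\left(Q,Z \right)} = Q \left(- \frac{1}{3}\right) + Z \frac{1}{5} = - \frac{Q}{3} + \frac{Z}{5}$)
$P{\left(r \right)} = 1 + r$
$\left(-4\right) 7 P{\left(q{\left(-1,4 \right)} \right)} = \left(-4\right) 7 \left(1 + \left(\left(- \frac{1}{3}\right) \left(-1\right) + \frac{1}{5} \cdot 4\right)\right) = - 28 \left(1 + \left(\frac{1}{3} + \frac{4}{5}\right)\right) = - 28 \left(1 + \frac{17}{15}\right) = \left(-28\right) \frac{32}{15} = - \frac{896}{15}$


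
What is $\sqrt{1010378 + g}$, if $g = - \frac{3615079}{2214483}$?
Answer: $\frac{\sqrt{4954819988744756085}}{2214483} \approx 1005.2$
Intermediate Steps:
$g = - \frac{3615079}{2214483}$ ($g = \left(-3615079\right) \frac{1}{2214483} = - \frac{3615079}{2214483} \approx -1.6325$)
$\sqrt{1010378 + g} = \sqrt{1010378 - \frac{3615079}{2214483}} = \sqrt{\frac{2237461289495}{2214483}} = \frac{\sqrt{4954819988744756085}}{2214483}$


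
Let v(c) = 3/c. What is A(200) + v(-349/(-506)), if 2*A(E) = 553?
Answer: 196033/698 ≈ 280.85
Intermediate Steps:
A(E) = 553/2 (A(E) = (1/2)*553 = 553/2)
A(200) + v(-349/(-506)) = 553/2 + 3/((-349/(-506))) = 553/2 + 3/((-349*(-1/506))) = 553/2 + 3/(349/506) = 553/2 + 3*(506/349) = 553/2 + 1518/349 = 196033/698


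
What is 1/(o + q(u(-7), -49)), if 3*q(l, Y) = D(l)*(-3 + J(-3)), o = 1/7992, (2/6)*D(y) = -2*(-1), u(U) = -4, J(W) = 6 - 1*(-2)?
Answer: 7992/79921 ≈ 0.099999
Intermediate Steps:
J(W) = 8 (J(W) = 6 + 2 = 8)
D(y) = 6 (D(y) = 3*(-2*(-1)) = 3*2 = 6)
o = 1/7992 ≈ 0.00012513
q(l, Y) = 10 (q(l, Y) = (6*(-3 + 8))/3 = (6*5)/3 = (⅓)*30 = 10)
1/(o + q(u(-7), -49)) = 1/(1/7992 + 10) = 1/(79921/7992) = 7992/79921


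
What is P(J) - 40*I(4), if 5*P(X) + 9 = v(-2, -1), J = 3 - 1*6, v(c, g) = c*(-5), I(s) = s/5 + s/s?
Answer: -359/5 ≈ -71.800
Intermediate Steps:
I(s) = 1 + s/5 (I(s) = s*(1/5) + 1 = s/5 + 1 = 1 + s/5)
v(c, g) = -5*c
J = -3 (J = 3 - 6 = -3)
P(X) = 1/5 (P(X) = -9/5 + (-5*(-2))/5 = -9/5 + (1/5)*10 = -9/5 + 2 = 1/5)
P(J) - 40*I(4) = 1/5 - 40*(1 + (1/5)*4) = 1/5 - 40*(1 + 4/5) = 1/5 - 40*9/5 = 1/5 - 72 = -359/5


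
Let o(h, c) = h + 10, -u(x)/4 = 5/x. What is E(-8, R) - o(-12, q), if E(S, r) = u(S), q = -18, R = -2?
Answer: 9/2 ≈ 4.5000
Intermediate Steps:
u(x) = -20/x
o(h, c) = 10 + h
E(S, r) = -20/S
E(-8, R) - o(-12, q) = -20/(-8) - (10 - 12) = -20*(-⅛) - 1*(-2) = 5/2 + 2 = 9/2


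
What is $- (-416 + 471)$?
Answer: $-55$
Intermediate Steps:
$- (-416 + 471) = \left(-1\right) 55 = -55$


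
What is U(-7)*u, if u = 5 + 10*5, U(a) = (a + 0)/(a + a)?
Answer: 55/2 ≈ 27.500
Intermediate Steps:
U(a) = ½ (U(a) = a/((2*a)) = a*(1/(2*a)) = ½)
u = 55 (u = 5 + 50 = 55)
U(-7)*u = (½)*55 = 55/2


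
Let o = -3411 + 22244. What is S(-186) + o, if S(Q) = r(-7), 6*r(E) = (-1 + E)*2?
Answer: 56491/3 ≈ 18830.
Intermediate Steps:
r(E) = -1/3 + E/3 (r(E) = ((-1 + E)*2)/6 = (-2 + 2*E)/6 = -1/3 + E/3)
S(Q) = -8/3 (S(Q) = -1/3 + (1/3)*(-7) = -1/3 - 7/3 = -8/3)
o = 18833
S(-186) + o = -8/3 + 18833 = 56491/3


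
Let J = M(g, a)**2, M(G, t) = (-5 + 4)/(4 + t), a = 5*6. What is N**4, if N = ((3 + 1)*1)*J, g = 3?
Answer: 1/6975757441 ≈ 1.4335e-10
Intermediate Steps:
a = 30
M(G, t) = -1/(4 + t)
J = 1/1156 (J = (-1/(4 + 30))**2 = (-1/34)**2 = 1/1156 ≈ 0.00086505)
N = 1/289 (N = ((3 + 1)*1)*(1/1156) = (4*1)*(1/1156) = 4*(1/1156) = 1/289 ≈ 0.0034602)
N**4 = (1/289)**4 = 1/6975757441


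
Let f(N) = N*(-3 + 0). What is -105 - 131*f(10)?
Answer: 3825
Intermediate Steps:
f(N) = -3*N (f(N) = N*(-3) = -3*N)
-105 - 131*f(10) = -105 - (-393)*10 = -105 - 131*(-30) = -105 + 3930 = 3825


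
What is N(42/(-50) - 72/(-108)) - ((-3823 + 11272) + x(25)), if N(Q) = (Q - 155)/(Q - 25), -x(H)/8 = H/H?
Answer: -7018485/944 ≈ -7434.8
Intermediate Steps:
x(H) = -8 (x(H) = -8*H/H = -8*1 = -8)
N(Q) = (-155 + Q)/(-25 + Q)
N(42/(-50) - 72/(-108)) - ((-3823 + 11272) + x(25)) = (-155 + (42/(-50) - 72/(-108)))/(-25 + (42/(-50) - 72/(-108))) - ((-3823 + 11272) - 8) = (-155 + (42*(-1/50) - 72*(-1/108)))/(-25 + (42*(-1/50) - 72*(-1/108))) - (7449 - 8) = (-155 + (-21/25 + ⅔))/(-25 + (-21/25 + ⅔)) - 1*7441 = (-155 - 13/75)/(-25 - 13/75) - 7441 = -11638/75/(-1888/75) - 7441 = -75/1888*(-11638/75) - 7441 = 5819/944 - 7441 = -7018485/944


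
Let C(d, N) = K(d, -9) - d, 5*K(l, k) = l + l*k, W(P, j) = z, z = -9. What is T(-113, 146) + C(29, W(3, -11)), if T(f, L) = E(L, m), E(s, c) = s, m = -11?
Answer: 353/5 ≈ 70.600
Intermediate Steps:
W(P, j) = -9
K(l, k) = l/5 + k*l/5 (K(l, k) = (l + l*k)/5 = (l + k*l)/5 = l/5 + k*l/5)
T(f, L) = L
C(d, N) = -13*d/5 (C(d, N) = d*(1 - 9)/5 - d = (1/5)*d*(-8) - d = -8*d/5 - d = -13*d/5)
T(-113, 146) + C(29, W(3, -11)) = 146 - 13/5*29 = 146 - 377/5 = 353/5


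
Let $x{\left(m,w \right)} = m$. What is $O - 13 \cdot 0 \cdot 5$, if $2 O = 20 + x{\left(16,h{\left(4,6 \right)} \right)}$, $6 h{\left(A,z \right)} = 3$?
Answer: $18$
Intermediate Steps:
$h{\left(A,z \right)} = \frac{1}{2}$ ($h{\left(A,z \right)} = \frac{1}{6} \cdot 3 = \frac{1}{2}$)
$O = 18$ ($O = \frac{20 + 16}{2} = \frac{1}{2} \cdot 36 = 18$)
$O - 13 \cdot 0 \cdot 5 = 18 - 13 \cdot 0 \cdot 5 = 18 - 0 = 18 + 0 = 18$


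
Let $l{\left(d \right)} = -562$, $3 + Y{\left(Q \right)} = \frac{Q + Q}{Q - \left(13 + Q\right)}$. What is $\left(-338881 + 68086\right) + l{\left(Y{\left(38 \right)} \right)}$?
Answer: $-271357$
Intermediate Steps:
$Y{\left(Q \right)} = -3 - \frac{2 Q}{13}$ ($Y{\left(Q \right)} = -3 + \frac{Q + Q}{Q - \left(13 + Q\right)} = -3 + \frac{2 Q}{-13} = -3 + 2 Q \left(- \frac{1}{13}\right) = -3 - \frac{2 Q}{13}$)
$\left(-338881 + 68086\right) + l{\left(Y{\left(38 \right)} \right)} = \left(-338881 + 68086\right) - 562 = -270795 - 562 = -271357$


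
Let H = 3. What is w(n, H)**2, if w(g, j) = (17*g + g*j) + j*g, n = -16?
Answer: 135424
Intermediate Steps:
w(g, j) = 17*g + 2*g*j (w(g, j) = (17*g + g*j) + g*j = 17*g + 2*g*j)
w(n, H)**2 = (-16*(17 + 2*3))**2 = (-16*(17 + 6))**2 = (-16*23)**2 = (-368)**2 = 135424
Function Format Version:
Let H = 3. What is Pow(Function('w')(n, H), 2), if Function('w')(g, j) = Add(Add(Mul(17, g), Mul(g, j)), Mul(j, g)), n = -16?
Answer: 135424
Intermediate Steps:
Function('w')(g, j) = Add(Mul(17, g), Mul(2, g, j)) (Function('w')(g, j) = Add(Add(Mul(17, g), Mul(g, j)), Mul(g, j)) = Add(Mul(17, g), Mul(2, g, j)))
Pow(Function('w')(n, H), 2) = Pow(Mul(-16, Add(17, Mul(2, 3))), 2) = Pow(Mul(-16, Add(17, 6)), 2) = Pow(Mul(-16, 23), 2) = Pow(-368, 2) = 135424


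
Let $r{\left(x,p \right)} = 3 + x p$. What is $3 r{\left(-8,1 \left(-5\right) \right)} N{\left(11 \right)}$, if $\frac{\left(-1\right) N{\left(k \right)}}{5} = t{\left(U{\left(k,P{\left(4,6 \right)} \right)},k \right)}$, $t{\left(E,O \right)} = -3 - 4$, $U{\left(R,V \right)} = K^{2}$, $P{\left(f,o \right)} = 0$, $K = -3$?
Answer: $4515$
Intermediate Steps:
$U{\left(R,V \right)} = 9$ ($U{\left(R,V \right)} = \left(-3\right)^{2} = 9$)
$t{\left(E,O \right)} = -7$ ($t{\left(E,O \right)} = -3 - 4 = -7$)
$N{\left(k \right)} = 35$ ($N{\left(k \right)} = \left(-5\right) \left(-7\right) = 35$)
$r{\left(x,p \right)} = 3 + p x$
$3 r{\left(-8,1 \left(-5\right) \right)} N{\left(11 \right)} = 3 \left(3 + 1 \left(-5\right) \left(-8\right)\right) 35 = 3 \left(3 - -40\right) 35 = 3 \left(3 + 40\right) 35 = 3 \cdot 43 \cdot 35 = 129 \cdot 35 = 4515$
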